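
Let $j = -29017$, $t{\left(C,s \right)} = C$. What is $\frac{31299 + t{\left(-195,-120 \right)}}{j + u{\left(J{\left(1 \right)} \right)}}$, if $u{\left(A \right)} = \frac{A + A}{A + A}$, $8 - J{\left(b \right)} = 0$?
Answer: $- \frac{432}{403} \approx -1.072$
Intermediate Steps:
$J{\left(b \right)} = 8$ ($J{\left(b \right)} = 8 - 0 = 8 + 0 = 8$)
$u{\left(A \right)} = 1$ ($u{\left(A \right)} = \frac{2 A}{2 A} = 2 A \frac{1}{2 A} = 1$)
$\frac{31299 + t{\left(-195,-120 \right)}}{j + u{\left(J{\left(1 \right)} \right)}} = \frac{31299 - 195}{-29017 + 1} = \frac{31104}{-29016} = 31104 \left(- \frac{1}{29016}\right) = - \frac{432}{403}$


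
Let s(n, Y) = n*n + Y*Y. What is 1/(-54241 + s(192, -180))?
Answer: 1/15023 ≈ 6.6565e-5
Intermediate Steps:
s(n, Y) = Y² + n² (s(n, Y) = n² + Y² = Y² + n²)
1/(-54241 + s(192, -180)) = 1/(-54241 + ((-180)² + 192²)) = 1/(-54241 + (32400 + 36864)) = 1/(-54241 + 69264) = 1/15023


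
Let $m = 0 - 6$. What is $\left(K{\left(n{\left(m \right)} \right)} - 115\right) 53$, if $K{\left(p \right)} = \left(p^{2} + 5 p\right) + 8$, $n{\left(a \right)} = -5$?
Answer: $-5671$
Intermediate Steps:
$m = -6$ ($m = 0 - 6 = -6$)
$K{\left(p \right)} = 8 + p^{2} + 5 p$
$\left(K{\left(n{\left(m \right)} \right)} - 115\right) 53 = \left(\left(8 + \left(-5\right)^{2} + 5 \left(-5\right)\right) - 115\right) 53 = \left(\left(8 + 25 - 25\right) - 115\right) 53 = \left(8 - 115\right) 53 = \left(-107\right) 53 = -5671$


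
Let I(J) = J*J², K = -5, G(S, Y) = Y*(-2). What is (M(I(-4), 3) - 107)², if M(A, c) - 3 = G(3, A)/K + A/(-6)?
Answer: 3182656/225 ≈ 14145.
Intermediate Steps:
G(S, Y) = -2*Y
I(J) = J³
M(A, c) = 3 + 7*A/30 (M(A, c) = 3 + (-2*A/(-5) + A/(-6)) = 3 + (-2*A*(-⅕) + A*(-⅙)) = 3 + (2*A/5 - A/6) = 3 + 7*A/30)
(M(I(-4), 3) - 107)² = ((3 + (7/30)*(-4)³) - 107)² = ((3 + (7/30)*(-64)) - 107)² = ((3 - 224/15) - 107)² = (-179/15 - 107)² = (-1784/15)² = 3182656/225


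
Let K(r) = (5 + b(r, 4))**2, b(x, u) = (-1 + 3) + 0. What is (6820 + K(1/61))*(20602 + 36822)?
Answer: 394445456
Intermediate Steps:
b(x, u) = 2 (b(x, u) = 2 + 0 = 2)
K(r) = 49 (K(r) = (5 + 2)**2 = 7**2 = 49)
(6820 + K(1/61))*(20602 + 36822) = (6820 + 49)*(20602 + 36822) = 6869*57424 = 394445456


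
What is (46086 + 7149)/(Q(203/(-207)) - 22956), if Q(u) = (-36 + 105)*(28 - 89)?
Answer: -3549/1811 ≈ -1.9597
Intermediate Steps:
Q(u) = -4209 (Q(u) = 69*(-61) = -4209)
(46086 + 7149)/(Q(203/(-207)) - 22956) = (46086 + 7149)/(-4209 - 22956) = 53235/(-27165) = 53235*(-1/27165) = -3549/1811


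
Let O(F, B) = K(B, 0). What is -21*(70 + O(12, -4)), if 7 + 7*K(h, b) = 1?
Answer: -1452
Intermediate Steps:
K(h, b) = -6/7 (K(h, b) = -1 + (⅐)*1 = -1 + ⅐ = -6/7)
O(F, B) = -6/7
-21*(70 + O(12, -4)) = -21*(70 - 6/7) = -21*484/7 = -1452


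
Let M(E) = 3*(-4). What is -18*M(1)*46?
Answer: 9936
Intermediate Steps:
M(E) = -12
-18*M(1)*46 = -18*(-12)*46 = 216*46 = 9936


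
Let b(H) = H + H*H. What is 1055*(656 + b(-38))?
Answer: 2175410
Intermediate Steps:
b(H) = H + H²
1055*(656 + b(-38)) = 1055*(656 - 38*(1 - 38)) = 1055*(656 - 38*(-37)) = 1055*(656 + 1406) = 1055*2062 = 2175410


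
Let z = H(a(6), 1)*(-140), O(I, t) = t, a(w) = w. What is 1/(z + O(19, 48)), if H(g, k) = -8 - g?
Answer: 1/2008 ≈ 0.00049801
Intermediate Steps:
z = 1960 (z = (-8 - 1*6)*(-140) = (-8 - 6)*(-140) = -14*(-140) = 1960)
1/(z + O(19, 48)) = 1/(1960 + 48) = 1/2008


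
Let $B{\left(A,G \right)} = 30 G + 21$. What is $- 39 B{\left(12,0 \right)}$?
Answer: $-819$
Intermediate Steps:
$B{\left(A,G \right)} = 21 + 30 G$
$- 39 B{\left(12,0 \right)} = - 39 \left(21 + 30 \cdot 0\right) = - 39 \left(21 + 0\right) = \left(-39\right) 21 = -819$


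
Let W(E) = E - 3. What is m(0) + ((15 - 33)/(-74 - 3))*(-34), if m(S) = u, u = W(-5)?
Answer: -1228/77 ≈ -15.948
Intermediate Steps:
W(E) = -3 + E
u = -8 (u = -3 - 5 = -8)
m(S) = -8
m(0) + ((15 - 33)/(-74 - 3))*(-34) = -8 + ((15 - 33)/(-74 - 3))*(-34) = -8 - 18/(-77)*(-34) = -8 - 18*(-1/77)*(-34) = -8 + (18/77)*(-34) = -8 - 612/77 = -1228/77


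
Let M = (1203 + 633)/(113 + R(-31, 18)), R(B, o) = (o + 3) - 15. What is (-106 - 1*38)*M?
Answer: -15552/7 ≈ -2221.7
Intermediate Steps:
R(B, o) = -12 + o (R(B, o) = (3 + o) - 15 = -12 + o)
M = 108/7 (M = (1203 + 633)/(113 + (-12 + 18)) = 1836/(113 + 6) = 1836/119 = 1836*(1/119) = 108/7 ≈ 15.429)
(-106 - 1*38)*M = (-106 - 1*38)*(108/7) = (-106 - 38)*(108/7) = -144*108/7 = -15552/7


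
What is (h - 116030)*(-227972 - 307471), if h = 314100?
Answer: -106055195010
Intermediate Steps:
(h - 116030)*(-227972 - 307471) = (314100 - 116030)*(-227972 - 307471) = 198070*(-535443) = -106055195010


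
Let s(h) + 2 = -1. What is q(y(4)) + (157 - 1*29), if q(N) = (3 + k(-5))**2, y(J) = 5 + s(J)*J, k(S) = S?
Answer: 132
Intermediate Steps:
s(h) = -3 (s(h) = -2 - 1 = -3)
y(J) = 5 - 3*J
q(N) = 4 (q(N) = (3 - 5)**2 = (-2)**2 = 4)
q(y(4)) + (157 - 1*29) = 4 + (157 - 1*29) = 4 + (157 - 29) = 4 + 128 = 132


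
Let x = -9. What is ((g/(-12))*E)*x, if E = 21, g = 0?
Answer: 0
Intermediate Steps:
((g/(-12))*E)*x = ((0/(-12))*21)*(-9) = ((0*(-1/12))*21)*(-9) = (0*21)*(-9) = 0*(-9) = 0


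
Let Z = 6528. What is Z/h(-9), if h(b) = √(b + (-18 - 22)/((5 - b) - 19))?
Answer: -6528*I ≈ -6528.0*I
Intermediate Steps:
h(b) = √(b - 40/(-14 - b))
Z/h(-9) = 6528/(√((40 - 9*(14 - 9))/(14 - 9))) = 6528/(√((40 - 9*5)/5)) = 6528/(√((40 - 45)/5)) = 6528/(√((⅕)*(-5))) = 6528/(√(-1)) = 6528/I = 6528*(-I) = -6528*I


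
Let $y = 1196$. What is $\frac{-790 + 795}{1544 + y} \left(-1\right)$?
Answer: $- \frac{1}{548} \approx -0.0018248$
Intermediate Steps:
$\frac{-790 + 795}{1544 + y} \left(-1\right) = \frac{-790 + 795}{1544 + 1196} \left(-1\right) = \frac{5}{2740} \left(-1\right) = 5 \cdot \frac{1}{2740} \left(-1\right) = \frac{1}{548} \left(-1\right) = - \frac{1}{548}$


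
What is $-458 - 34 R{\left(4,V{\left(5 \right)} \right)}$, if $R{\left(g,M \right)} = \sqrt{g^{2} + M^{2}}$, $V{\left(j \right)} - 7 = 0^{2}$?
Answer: $-458 - 34 \sqrt{65} \approx -732.12$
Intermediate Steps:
$V{\left(j \right)} = 7$ ($V{\left(j \right)} = 7 + 0^{2} = 7 + 0 = 7$)
$R{\left(g,M \right)} = \sqrt{M^{2} + g^{2}}$
$-458 - 34 R{\left(4,V{\left(5 \right)} \right)} = -458 - 34 \sqrt{7^{2} + 4^{2}} = -458 - 34 \sqrt{49 + 16} = -458 - 34 \sqrt{65}$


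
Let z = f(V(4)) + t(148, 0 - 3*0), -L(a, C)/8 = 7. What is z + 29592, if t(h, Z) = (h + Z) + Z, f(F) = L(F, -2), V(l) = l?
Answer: 29684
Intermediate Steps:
L(a, C) = -56 (L(a, C) = -8*7 = -56)
f(F) = -56
t(h, Z) = h + 2*Z (t(h, Z) = (Z + h) + Z = h + 2*Z)
z = 92 (z = -56 + (148 + 2*(0 - 3*0)) = -56 + (148 + 2*(0 + 0)) = -56 + (148 + 2*0) = -56 + (148 + 0) = -56 + 148 = 92)
z + 29592 = 92 + 29592 = 29684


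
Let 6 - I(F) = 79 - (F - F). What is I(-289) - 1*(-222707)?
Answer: 222634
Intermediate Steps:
I(F) = -73 (I(F) = 6 - (79 - (F - F)) = 6 - (79 - 1*0) = 6 - (79 + 0) = 6 - 1*79 = 6 - 79 = -73)
I(-289) - 1*(-222707) = -73 - 1*(-222707) = -73 + 222707 = 222634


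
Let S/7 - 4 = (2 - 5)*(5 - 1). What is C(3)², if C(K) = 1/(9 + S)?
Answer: 1/2209 ≈ 0.00045269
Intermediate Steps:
S = -56 (S = 28 + 7*((2 - 5)*(5 - 1)) = 28 + 7*(-3*4) = 28 + 7*(-12) = 28 - 84 = -56)
C(K) = -1/47 (C(K) = 1/(9 - 56) = 1/(-47) = -1/47)
C(3)² = (-1/47)² = 1/2209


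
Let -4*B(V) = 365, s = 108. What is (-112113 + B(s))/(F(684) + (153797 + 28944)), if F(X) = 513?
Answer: -289/472 ≈ -0.61229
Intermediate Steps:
B(V) = -365/4 (B(V) = -¼*365 = -365/4)
(-112113 + B(s))/(F(684) + (153797 + 28944)) = (-112113 - 365/4)/(513 + (153797 + 28944)) = -448817/(4*(513 + 182741)) = -448817/4/183254 = -448817/4*1/183254 = -289/472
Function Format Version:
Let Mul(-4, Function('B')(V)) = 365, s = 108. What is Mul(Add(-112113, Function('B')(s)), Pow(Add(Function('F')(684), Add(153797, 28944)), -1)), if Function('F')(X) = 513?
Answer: Rational(-289, 472) ≈ -0.61229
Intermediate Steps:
Function('B')(V) = Rational(-365, 4) (Function('B')(V) = Mul(Rational(-1, 4), 365) = Rational(-365, 4))
Mul(Add(-112113, Function('B')(s)), Pow(Add(Function('F')(684), Add(153797, 28944)), -1)) = Mul(Add(-112113, Rational(-365, 4)), Pow(Add(513, Add(153797, 28944)), -1)) = Mul(Rational(-448817, 4), Pow(Add(513, 182741), -1)) = Mul(Rational(-448817, 4), Pow(183254, -1)) = Mul(Rational(-448817, 4), Rational(1, 183254)) = Rational(-289, 472)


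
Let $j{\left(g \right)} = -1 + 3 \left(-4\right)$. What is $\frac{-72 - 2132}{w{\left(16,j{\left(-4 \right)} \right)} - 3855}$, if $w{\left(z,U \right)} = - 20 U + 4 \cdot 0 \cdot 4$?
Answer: $\frac{2204}{3595} \approx 0.61307$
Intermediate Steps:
$j{\left(g \right)} = -13$ ($j{\left(g \right)} = -1 - 12 = -13$)
$w{\left(z,U \right)} = - 20 U$ ($w{\left(z,U \right)} = - 20 U + 0 \cdot 4 = - 20 U + 0 = - 20 U$)
$\frac{-72 - 2132}{w{\left(16,j{\left(-4 \right)} \right)} - 3855} = \frac{-72 - 2132}{\left(-20\right) \left(-13\right) - 3855} = - \frac{2204}{260 - 3855} = - \frac{2204}{-3595} = \left(-2204\right) \left(- \frac{1}{3595}\right) = \frac{2204}{3595}$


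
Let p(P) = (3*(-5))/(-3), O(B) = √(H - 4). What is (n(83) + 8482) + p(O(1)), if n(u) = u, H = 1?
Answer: 8570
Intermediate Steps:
O(B) = I*√3 (O(B) = √(1 - 4) = √(-3) = I*√3)
p(P) = 5 (p(P) = -15*(-⅓) = 5)
(n(83) + 8482) + p(O(1)) = (83 + 8482) + 5 = 8565 + 5 = 8570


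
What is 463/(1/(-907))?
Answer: -419941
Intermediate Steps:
463/(1/(-907)) = 463/(-1/907) = 463*(-907) = -419941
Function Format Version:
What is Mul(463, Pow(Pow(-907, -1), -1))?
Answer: -419941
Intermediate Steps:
Mul(463, Pow(Pow(-907, -1), -1)) = Mul(463, Pow(Rational(-1, 907), -1)) = Mul(463, -907) = -419941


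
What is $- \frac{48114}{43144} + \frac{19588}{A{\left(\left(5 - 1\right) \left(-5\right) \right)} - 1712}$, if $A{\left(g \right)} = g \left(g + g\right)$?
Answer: $- \frac{13890385}{614802} \approx -22.593$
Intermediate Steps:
$A{\left(g \right)} = 2 g^{2}$ ($A{\left(g \right)} = g 2 g = 2 g^{2}$)
$- \frac{48114}{43144} + \frac{19588}{A{\left(\left(5 - 1\right) \left(-5\right) \right)} - 1712} = - \frac{48114}{43144} + \frac{19588}{2 \left(\left(5 - 1\right) \left(-5\right)\right)^{2} - 1712} = \left(-48114\right) \frac{1}{43144} + \frac{19588}{2 \left(4 \left(-5\right)\right)^{2} - 1712} = - \frac{24057}{21572} + \frac{19588}{2 \left(-20\right)^{2} - 1712} = - \frac{24057}{21572} + \frac{19588}{2 \cdot 400 - 1712} = - \frac{24057}{21572} + \frac{19588}{800 - 1712} = - \frac{24057}{21572} + \frac{19588}{-912} = - \frac{24057}{21572} + 19588 \left(- \frac{1}{912}\right) = - \frac{24057}{21572} - \frac{4897}{228} = - \frac{13890385}{614802}$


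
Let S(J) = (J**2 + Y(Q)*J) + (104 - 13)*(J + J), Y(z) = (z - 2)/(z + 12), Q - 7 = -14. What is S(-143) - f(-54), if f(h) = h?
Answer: -26328/5 ≈ -5265.6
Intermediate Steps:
Q = -7 (Q = 7 - 14 = -7)
Y(z) = (-2 + z)/(12 + z)
S(J) = J**2 + 901*J/5 (S(J) = (J**2 + ((-2 - 7)/(12 - 7))*J) + (104 - 13)*(J + J) = (J**2 + (-9/5)*J) + 91*(2*J) = (J**2 + ((1/5)*(-9))*J) + 182*J = (J**2 - 9*J/5) + 182*J = J**2 + 901*J/5)
S(-143) - f(-54) = (1/5)*(-143)*(901 + 5*(-143)) - 1*(-54) = (1/5)*(-143)*(901 - 715) + 54 = (1/5)*(-143)*186 + 54 = -26598/5 + 54 = -26328/5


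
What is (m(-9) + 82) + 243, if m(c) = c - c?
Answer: 325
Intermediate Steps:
m(c) = 0
(m(-9) + 82) + 243 = (0 + 82) + 243 = 82 + 243 = 325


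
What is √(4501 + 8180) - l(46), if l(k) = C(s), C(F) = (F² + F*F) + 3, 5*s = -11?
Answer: -317/25 + 3*√1409 ≈ 99.930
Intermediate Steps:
s = -11/5 (s = (⅕)*(-11) = -11/5 ≈ -2.2000)
C(F) = 3 + 2*F² (C(F) = (F² + F²) + 3 = 2*F² + 3 = 3 + 2*F²)
l(k) = 317/25 (l(k) = 3 + 2*(-11/5)² = 3 + 2*(121/25) = 3 + 242/25 = 317/25)
√(4501 + 8180) - l(46) = √(4501 + 8180) - 1*317/25 = √12681 - 317/25 = 3*√1409 - 317/25 = -317/25 + 3*√1409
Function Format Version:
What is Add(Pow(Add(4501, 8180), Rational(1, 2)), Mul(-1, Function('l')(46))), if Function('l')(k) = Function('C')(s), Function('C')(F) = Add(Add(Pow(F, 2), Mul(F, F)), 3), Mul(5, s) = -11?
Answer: Add(Rational(-317, 25), Mul(3, Pow(1409, Rational(1, 2)))) ≈ 99.930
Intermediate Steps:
s = Rational(-11, 5) (s = Mul(Rational(1, 5), -11) = Rational(-11, 5) ≈ -2.2000)
Function('C')(F) = Add(3, Mul(2, Pow(F, 2))) (Function('C')(F) = Add(Add(Pow(F, 2), Pow(F, 2)), 3) = Add(Mul(2, Pow(F, 2)), 3) = Add(3, Mul(2, Pow(F, 2))))
Function('l')(k) = Rational(317, 25) (Function('l')(k) = Add(3, Mul(2, Pow(Rational(-11, 5), 2))) = Add(3, Mul(2, Rational(121, 25))) = Add(3, Rational(242, 25)) = Rational(317, 25))
Add(Pow(Add(4501, 8180), Rational(1, 2)), Mul(-1, Function('l')(46))) = Add(Pow(Add(4501, 8180), Rational(1, 2)), Mul(-1, Rational(317, 25))) = Add(Pow(12681, Rational(1, 2)), Rational(-317, 25)) = Add(Mul(3, Pow(1409, Rational(1, 2))), Rational(-317, 25)) = Add(Rational(-317, 25), Mul(3, Pow(1409, Rational(1, 2))))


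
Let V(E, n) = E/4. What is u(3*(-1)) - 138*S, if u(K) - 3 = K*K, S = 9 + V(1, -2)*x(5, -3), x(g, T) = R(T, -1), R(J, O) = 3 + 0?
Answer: -2667/2 ≈ -1333.5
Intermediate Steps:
V(E, n) = E/4 (V(E, n) = E*(¼) = E/4)
R(J, O) = 3
x(g, T) = 3
S = 39/4 (S = 9 + ((¼)*1)*3 = 9 + (¼)*3 = 9 + ¾ = 39/4 ≈ 9.7500)
u(K) = 3 + K² (u(K) = 3 + K*K = 3 + K²)
u(3*(-1)) - 138*S = (3 + (3*(-1))²) - 138*39/4 = (3 + (-3)²) - 2691/2 = (3 + 9) - 2691/2 = 12 - 2691/2 = -2667/2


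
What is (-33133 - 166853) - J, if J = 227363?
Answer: -427349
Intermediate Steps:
(-33133 - 166853) - J = (-33133 - 166853) - 1*227363 = -199986 - 227363 = -427349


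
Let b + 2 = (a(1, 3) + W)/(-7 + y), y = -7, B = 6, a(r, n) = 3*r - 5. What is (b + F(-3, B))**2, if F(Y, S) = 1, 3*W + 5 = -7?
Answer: 16/49 ≈ 0.32653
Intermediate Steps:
a(r, n) = -5 + 3*r
W = -4 (W = -5/3 + (1/3)*(-7) = -5/3 - 7/3 = -4)
b = -11/7 (b = -2 + ((-5 + 3*1) - 4)/(-7 - 7) = -2 + ((-5 + 3) - 4)/(-14) = -2 + (-2 - 4)*(-1/14) = -2 - 6*(-1/14) = -2 + 3/7 = -11/7 ≈ -1.5714)
(b + F(-3, B))**2 = (-11/7 + 1)**2 = (-4/7)**2 = 16/49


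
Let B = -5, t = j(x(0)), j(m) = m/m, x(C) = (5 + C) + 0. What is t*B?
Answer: -5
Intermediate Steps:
x(C) = 5 + C
j(m) = 1
t = 1
t*B = 1*(-5) = -5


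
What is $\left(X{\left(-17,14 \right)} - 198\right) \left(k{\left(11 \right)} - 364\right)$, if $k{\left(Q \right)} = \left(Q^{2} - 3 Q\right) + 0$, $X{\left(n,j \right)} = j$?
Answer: $50784$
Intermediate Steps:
$k{\left(Q \right)} = Q^{2} - 3 Q$
$\left(X{\left(-17,14 \right)} - 198\right) \left(k{\left(11 \right)} - 364\right) = \left(14 - 198\right) \left(11 \left(-3 + 11\right) - 364\right) = - 184 \left(11 \cdot 8 - 364\right) = - 184 \left(88 - 364\right) = \left(-184\right) \left(-276\right) = 50784$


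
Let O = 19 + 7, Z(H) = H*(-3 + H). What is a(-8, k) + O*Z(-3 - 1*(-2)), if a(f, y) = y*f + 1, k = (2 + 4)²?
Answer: -183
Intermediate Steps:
k = 36 (k = 6² = 36)
a(f, y) = 1 + f*y (a(f, y) = f*y + 1 = 1 + f*y)
O = 26
a(-8, k) + O*Z(-3 - 1*(-2)) = (1 - 8*36) + 26*((-3 - 1*(-2))*(-3 + (-3 - 1*(-2)))) = (1 - 288) + 26*((-3 + 2)*(-3 + (-3 + 2))) = -287 + 26*(-(-3 - 1)) = -287 + 26*(-1*(-4)) = -287 + 26*4 = -287 + 104 = -183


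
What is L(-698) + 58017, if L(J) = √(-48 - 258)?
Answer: 58017 + 3*I*√34 ≈ 58017.0 + 17.493*I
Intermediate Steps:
L(J) = 3*I*√34 (L(J) = √(-306) = 3*I*√34)
L(-698) + 58017 = 3*I*√34 + 58017 = 58017 + 3*I*√34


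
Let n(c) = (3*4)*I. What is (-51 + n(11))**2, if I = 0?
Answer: 2601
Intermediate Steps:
n(c) = 0 (n(c) = (3*4)*0 = 12*0 = 0)
(-51 + n(11))**2 = (-51 + 0)**2 = (-51)**2 = 2601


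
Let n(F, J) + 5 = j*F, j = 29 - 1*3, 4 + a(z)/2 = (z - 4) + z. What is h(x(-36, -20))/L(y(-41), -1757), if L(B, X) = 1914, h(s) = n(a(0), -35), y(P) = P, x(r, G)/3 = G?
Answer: -421/1914 ≈ -0.21996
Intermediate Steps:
x(r, G) = 3*G
a(z) = -16 + 4*z (a(z) = -8 + 2*((z - 4) + z) = -8 + 2*((-4 + z) + z) = -8 + 2*(-4 + 2*z) = -8 + (-8 + 4*z) = -16 + 4*z)
j = 26 (j = 29 - 3 = 26)
n(F, J) = -5 + 26*F
h(s) = -421 (h(s) = -5 + 26*(-16 + 4*0) = -5 + 26*(-16 + 0) = -5 + 26*(-16) = -5 - 416 = -421)
h(x(-36, -20))/L(y(-41), -1757) = -421/1914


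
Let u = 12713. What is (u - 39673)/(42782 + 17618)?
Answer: -337/755 ≈ -0.44636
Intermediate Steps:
(u - 39673)/(42782 + 17618) = (12713 - 39673)/(42782 + 17618) = -26960/60400 = -26960*1/60400 = -337/755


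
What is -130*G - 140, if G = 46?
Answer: -6120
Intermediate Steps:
-130*G - 140 = -130*46 - 140 = -5980 - 140 = -6120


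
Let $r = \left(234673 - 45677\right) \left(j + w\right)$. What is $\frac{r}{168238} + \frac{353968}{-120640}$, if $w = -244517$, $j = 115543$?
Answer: $- \frac{91897760256717}{634257260} \approx -1.4489 \cdot 10^{5}$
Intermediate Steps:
$r = -24375570104$ ($r = \left(234673 - 45677\right) \left(115543 - 244517\right) = 188996 \left(-128974\right) = -24375570104$)
$\frac{r}{168238} + \frac{353968}{-120640} = - \frac{24375570104}{168238} + \frac{353968}{-120640} = \left(-24375570104\right) \frac{1}{168238} + 353968 \left(- \frac{1}{120640}\right) = - \frac{12187785052}{84119} - \frac{22123}{7540} = - \frac{91897760256717}{634257260}$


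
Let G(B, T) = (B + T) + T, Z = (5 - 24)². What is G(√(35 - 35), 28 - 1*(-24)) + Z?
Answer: 465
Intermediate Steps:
Z = 361 (Z = (-19)² = 361)
G(B, T) = B + 2*T
G(√(35 - 35), 28 - 1*(-24)) + Z = (√(35 - 35) + 2*(28 - 1*(-24))) + 361 = (√0 + 2*(28 + 24)) + 361 = (0 + 2*52) + 361 = (0 + 104) + 361 = 104 + 361 = 465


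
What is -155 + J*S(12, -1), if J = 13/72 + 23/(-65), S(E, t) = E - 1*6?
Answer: -121711/780 ≈ -156.04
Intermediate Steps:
S(E, t) = -6 + E (S(E, t) = E - 6 = -6 + E)
J = -811/4680 (J = 13*(1/72) + 23*(-1/65) = 13/72 - 23/65 = -811/4680 ≈ -0.17329)
-155 + J*S(12, -1) = -155 - 811*(-6 + 12)/4680 = -155 - 811/4680*6 = -155 - 811/780 = -121711/780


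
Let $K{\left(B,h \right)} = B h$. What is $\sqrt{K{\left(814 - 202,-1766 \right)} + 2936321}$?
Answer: $\sqrt{1855529} \approx 1362.2$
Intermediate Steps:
$\sqrt{K{\left(814 - 202,-1766 \right)} + 2936321} = \sqrt{\left(814 - 202\right) \left(-1766\right) + 2936321} = \sqrt{612 \left(-1766\right) + 2936321} = \sqrt{-1080792 + 2936321} = \sqrt{1855529}$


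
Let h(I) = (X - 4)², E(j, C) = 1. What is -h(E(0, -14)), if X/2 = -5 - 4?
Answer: -484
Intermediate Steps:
X = -18 (X = 2*(-5 - 4) = 2*(-9) = -18)
h(I) = 484 (h(I) = (-18 - 4)² = (-22)² = 484)
-h(E(0, -14)) = -1*484 = -484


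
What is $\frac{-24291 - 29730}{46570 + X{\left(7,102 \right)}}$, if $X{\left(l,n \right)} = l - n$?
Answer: $- \frac{4911}{4225} \approx -1.1624$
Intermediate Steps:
$\frac{-24291 - 29730}{46570 + X{\left(7,102 \right)}} = \frac{-24291 - 29730}{46570 + \left(7 - 102\right)} = - \frac{54021}{46570 + \left(7 - 102\right)} = - \frac{54021}{46570 - 95} = - \frac{54021}{46475} = \left(-54021\right) \frac{1}{46475} = - \frac{4911}{4225}$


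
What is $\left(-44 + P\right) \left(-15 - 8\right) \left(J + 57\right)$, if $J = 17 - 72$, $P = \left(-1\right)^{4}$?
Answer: $1978$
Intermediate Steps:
$P = 1$
$J = -55$
$\left(-44 + P\right) \left(-15 - 8\right) \left(J + 57\right) = \left(-44 + 1\right) \left(-15 - 8\right) \left(-55 + 57\right) = \left(-43\right) \left(-23\right) 2 = 989 \cdot 2 = 1978$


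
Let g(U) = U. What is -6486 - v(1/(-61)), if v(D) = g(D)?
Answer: -395645/61 ≈ -6486.0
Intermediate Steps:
v(D) = D
-6486 - v(1/(-61)) = -6486 - 1/(-61) = -6486 - 1*(-1/61) = -6486 + 1/61 = -395645/61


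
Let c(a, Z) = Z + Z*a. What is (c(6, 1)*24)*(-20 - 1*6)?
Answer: -4368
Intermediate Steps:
(c(6, 1)*24)*(-20 - 1*6) = ((1*(1 + 6))*24)*(-20 - 1*6) = ((1*7)*24)*(-20 - 6) = (7*24)*(-26) = 168*(-26) = -4368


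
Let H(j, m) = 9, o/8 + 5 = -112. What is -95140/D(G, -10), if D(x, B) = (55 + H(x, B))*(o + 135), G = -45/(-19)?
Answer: 23785/12816 ≈ 1.8559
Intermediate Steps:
o = -936 (o = -40 + 8*(-112) = -40 - 896 = -936)
G = 45/19 (G = -45*(-1/19) = 45/19 ≈ 2.3684)
D(x, B) = -51264 (D(x, B) = (55 + 9)*(-936 + 135) = 64*(-801) = -51264)
-95140/D(G, -10) = -95140/(-51264) = -95140*(-1/51264) = 23785/12816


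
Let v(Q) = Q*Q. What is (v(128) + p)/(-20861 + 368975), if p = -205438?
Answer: -31509/58019 ≈ -0.54308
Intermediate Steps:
v(Q) = Q**2
(v(128) + p)/(-20861 + 368975) = (128**2 - 205438)/(-20861 + 368975) = (16384 - 205438)/348114 = -189054*1/348114 = -31509/58019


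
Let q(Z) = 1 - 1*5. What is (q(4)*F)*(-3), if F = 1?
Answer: 12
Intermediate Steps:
q(Z) = -4 (q(Z) = 1 - 5 = -4)
(q(4)*F)*(-3) = -4*1*(-3) = -4*(-3) = 12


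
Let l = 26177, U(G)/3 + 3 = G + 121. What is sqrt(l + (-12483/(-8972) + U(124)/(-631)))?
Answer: sqrt(209749591924913045)/2830666 ≈ 161.79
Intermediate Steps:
U(G) = 354 + 3*G (U(G) = -9 + 3*(G + 121) = -9 + 3*(121 + G) = -9 + (363 + 3*G) = 354 + 3*G)
sqrt(l + (-12483/(-8972) + U(124)/(-631))) = sqrt(26177 + (-12483/(-8972) + (354 + 3*124)/(-631))) = sqrt(26177 + (-12483*(-1/8972) + (354 + 372)*(-1/631))) = sqrt(26177 + (12483/8972 + 726*(-1/631))) = sqrt(26177 + (12483/8972 - 726/631)) = sqrt(26177 + 1363101/5661332) = sqrt(148198050865/5661332) = sqrt(209749591924913045)/2830666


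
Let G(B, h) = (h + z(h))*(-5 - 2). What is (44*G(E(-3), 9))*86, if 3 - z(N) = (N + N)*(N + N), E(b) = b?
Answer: 8264256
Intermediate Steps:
z(N) = 3 - 4*N² (z(N) = 3 - (N + N)*(N + N) = 3 - 2*N*2*N = 3 - 4*N²)
G(B, h) = -21 - 7*h + 28*h² (G(B, h) = (h + (3 - 4*h²))*(-5 - 2) = (3 + h - 4*h²)*(-7) = -21 - 7*h + 28*h²)
(44*G(E(-3), 9))*86 = (44*(-21 - 7*9 + 28*9²))*86 = (44*(-21 - 63 + 28*81))*86 = (44*(-21 - 63 + 2268))*86 = (44*2184)*86 = 96096*86 = 8264256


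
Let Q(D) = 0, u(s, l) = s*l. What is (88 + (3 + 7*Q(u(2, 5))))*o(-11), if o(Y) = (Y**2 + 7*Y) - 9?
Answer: 3185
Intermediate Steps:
u(s, l) = l*s
o(Y) = -9 + Y**2 + 7*Y
(88 + (3 + 7*Q(u(2, 5))))*o(-11) = (88 + (3 + 7*0))*(-9 + (-11)**2 + 7*(-11)) = (88 + (3 + 0))*(-9 + 121 - 77) = (88 + 3)*35 = 91*35 = 3185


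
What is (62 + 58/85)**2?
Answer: 28387584/7225 ≈ 3929.1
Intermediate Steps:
(62 + 58/85)**2 = (5328/85)**2 = 28387584/7225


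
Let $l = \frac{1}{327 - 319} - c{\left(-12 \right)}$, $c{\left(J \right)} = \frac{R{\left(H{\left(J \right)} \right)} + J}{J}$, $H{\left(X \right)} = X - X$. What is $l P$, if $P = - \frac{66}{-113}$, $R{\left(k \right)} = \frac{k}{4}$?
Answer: $- \frac{231}{452} \approx -0.51106$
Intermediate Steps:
$H{\left(X \right)} = 0$
$R{\left(k \right)} = \frac{k}{4}$ ($R{\left(k \right)} = k \frac{1}{4} = \frac{k}{4}$)
$P = \frac{66}{113}$ ($P = \left(-66\right) \left(- \frac{1}{113}\right) = \frac{66}{113} \approx 0.58407$)
$c{\left(J \right)} = 1$ ($c{\left(J \right)} = \frac{\frac{1}{4} \cdot 0 + J}{J} = \frac{0 + J}{J} = \frac{J}{J} = 1$)
$l = - \frac{7}{8}$ ($l = \frac{1}{327 - 319} - 1 = \frac{1}{8} - 1 = - \frac{7}{8} \approx -0.875$)
$l P = \left(- \frac{7}{8}\right) \frac{66}{113} = - \frac{231}{452}$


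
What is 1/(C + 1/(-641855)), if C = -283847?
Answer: -641855/182188616186 ≈ -3.5230e-6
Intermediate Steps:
1/(C + 1/(-641855)) = 1/(-283847 + 1/(-641855)) = 1/(-283847 - 1/641855) = 1/(-182188616186/641855) = -641855/182188616186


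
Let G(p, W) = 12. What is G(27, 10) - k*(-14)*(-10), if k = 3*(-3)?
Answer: 1272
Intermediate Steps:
k = -9
G(27, 10) - k*(-14)*(-10) = 12 - (-9*(-14))*(-10) = 12 - 126*(-10) = 12 - 1*(-1260) = 12 + 1260 = 1272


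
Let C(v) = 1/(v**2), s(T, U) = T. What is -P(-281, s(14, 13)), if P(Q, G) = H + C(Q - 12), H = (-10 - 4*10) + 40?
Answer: 858489/85849 ≈ 10.000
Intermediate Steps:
C(v) = v**(-2)
H = -10 (H = (-10 - 40) + 40 = -50 + 40 = -10)
P(Q, G) = -10 + (-12 + Q)**(-2) (P(Q, G) = -10 + (Q - 12)**(-2) = -10 + (-12 + Q)**(-2))
-P(-281, s(14, 13)) = -(-10 + (-12 - 281)**(-2)) = -(-10 + (-293)**(-2)) = -(-10 + 1/85849) = -1*(-858489/85849) = 858489/85849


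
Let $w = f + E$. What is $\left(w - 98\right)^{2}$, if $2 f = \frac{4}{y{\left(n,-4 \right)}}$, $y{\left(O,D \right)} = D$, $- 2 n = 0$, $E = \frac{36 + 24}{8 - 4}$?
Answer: $\frac{27889}{4} \approx 6972.3$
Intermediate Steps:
$E = 15$ ($E = \frac{60}{4} = 60 \cdot \frac{1}{4} = 15$)
$n = 0$ ($n = \left(- \frac{1}{2}\right) 0 = 0$)
$f = - \frac{1}{2}$ ($f = \frac{4 \frac{1}{-4}}{2} = \frac{4 \left(- \frac{1}{4}\right)}{2} = \frac{1}{2} \left(-1\right) = - \frac{1}{2} \approx -0.5$)
$w = \frac{29}{2}$ ($w = - \frac{1}{2} + 15 = \frac{29}{2} \approx 14.5$)
$\left(w - 98\right)^{2} = \left(\frac{29}{2} - 98\right)^{2} = \left(- \frac{167}{2}\right)^{2} = \frac{27889}{4}$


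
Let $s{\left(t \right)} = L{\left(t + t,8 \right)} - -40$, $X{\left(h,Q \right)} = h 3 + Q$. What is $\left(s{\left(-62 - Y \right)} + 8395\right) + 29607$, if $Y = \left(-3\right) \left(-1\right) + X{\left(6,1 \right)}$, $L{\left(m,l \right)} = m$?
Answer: $37874$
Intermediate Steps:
$X{\left(h,Q \right)} = Q + 3 h$ ($X{\left(h,Q \right)} = 3 h + Q = Q + 3 h$)
$Y = 22$ ($Y = \left(-3\right) \left(-1\right) + \left(1 + 3 \cdot 6\right) = 3 + \left(1 + 18\right) = 3 + 19 = 22$)
$s{\left(t \right)} = 40 + 2 t$ ($s{\left(t \right)} = \left(t + t\right) - -40 = 2 t + 40 = 40 + 2 t$)
$\left(s{\left(-62 - Y \right)} + 8395\right) + 29607 = \left(\left(40 + 2 \left(-62 - 22\right)\right) + 8395\right) + 29607 = \left(\left(40 + 2 \left(-84\right)\right) + 8395\right) + 29607 = \left(\left(40 - 168\right) + 8395\right) + 29607 = \left(-128 + 8395\right) + 29607 = 8267 + 29607 = 37874$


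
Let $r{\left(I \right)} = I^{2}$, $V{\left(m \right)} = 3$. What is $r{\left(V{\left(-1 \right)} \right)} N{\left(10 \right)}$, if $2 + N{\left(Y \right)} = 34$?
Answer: $288$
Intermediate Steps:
$N{\left(Y \right)} = 32$ ($N{\left(Y \right)} = -2 + 34 = 32$)
$r{\left(V{\left(-1 \right)} \right)} N{\left(10 \right)} = 3^{2} \cdot 32 = 9 \cdot 32 = 288$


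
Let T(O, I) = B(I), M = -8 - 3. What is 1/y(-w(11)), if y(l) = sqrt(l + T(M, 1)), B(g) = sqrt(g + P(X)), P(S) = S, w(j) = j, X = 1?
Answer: -I/sqrt(11 - sqrt(2)) ≈ -0.32299*I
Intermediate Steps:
B(g) = sqrt(1 + g) (B(g) = sqrt(g + 1) = sqrt(1 + g))
M = -11
T(O, I) = sqrt(1 + I)
y(l) = sqrt(l + sqrt(2)) (y(l) = sqrt(l + sqrt(1 + 1)) = sqrt(l + sqrt(2)))
1/y(-w(11)) = 1/(sqrt(-1*11 + sqrt(2))) = 1/(sqrt(-11 + sqrt(2))) = 1/sqrt(-11 + sqrt(2))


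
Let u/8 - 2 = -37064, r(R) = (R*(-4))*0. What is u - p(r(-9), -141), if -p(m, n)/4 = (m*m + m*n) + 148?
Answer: -295904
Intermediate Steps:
r(R) = 0 (r(R) = -4*R*0 = 0)
p(m, n) = -592 - 4*m² - 4*m*n (p(m, n) = -4*((m*m + m*n) + 148) = -4*((m² + m*n) + 148) = -4*(148 + m² + m*n) = -592 - 4*m² - 4*m*n)
u = -296496 (u = 16 + 8*(-37064) = 16 - 296512 = -296496)
u - p(r(-9), -141) = -296496 - (-592 - 4*0² - 4*0*(-141)) = -296496 - (-592 - 4*0 + 0) = -296496 - (-592 + 0 + 0) = -296496 - 1*(-592) = -296496 + 592 = -295904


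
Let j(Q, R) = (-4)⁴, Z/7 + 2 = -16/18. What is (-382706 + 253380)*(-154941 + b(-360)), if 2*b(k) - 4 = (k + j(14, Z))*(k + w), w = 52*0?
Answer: 17616658394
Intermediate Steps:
Z = -182/9 (Z = -14 + 7*(-16/18) = -14 + 7*(-16*1/18) = -14 + 7*(-8/9) = -14 - 56/9 = -182/9 ≈ -20.222)
w = 0
j(Q, R) = 256
b(k) = 2 + k*(256 + k)/2 (b(k) = 2 + ((k + 256)*(k + 0))/2 = 2 + ((256 + k)*k)/2 = 2 + (k*(256 + k))/2 = 2 + k*(256 + k)/2)
(-382706 + 253380)*(-154941 + b(-360)) = (-382706 + 253380)*(-154941 + (2 + (½)*(-360)² + 128*(-360))) = -129326*(-154941 + (2 + (½)*129600 - 46080)) = -129326*(-154941 + (2 + 64800 - 46080)) = -129326*(-154941 + 18722) = -129326*(-136219) = 17616658394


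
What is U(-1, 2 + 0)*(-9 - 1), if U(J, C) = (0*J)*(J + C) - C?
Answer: 20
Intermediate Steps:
U(J, C) = -C (U(J, C) = 0*(C + J) - C = 0 - C = -C)
U(-1, 2 + 0)*(-9 - 1) = (-(2 + 0))*(-9 - 1) = -1*2*(-10) = -2*(-10) = 20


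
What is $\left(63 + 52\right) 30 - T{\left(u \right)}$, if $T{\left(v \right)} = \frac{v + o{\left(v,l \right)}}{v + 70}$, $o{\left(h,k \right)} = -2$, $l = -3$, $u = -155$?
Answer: $\frac{293093}{85} \approx 3448.2$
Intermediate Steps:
$T{\left(v \right)} = \frac{-2 + v}{70 + v}$ ($T{\left(v \right)} = \frac{v - 2}{v + 70} = \frac{-2 + v}{70 + v}$)
$\left(63 + 52\right) 30 - T{\left(u \right)} = \left(63 + 52\right) 30 - \frac{-2 - 155}{70 - 155} = 115 \cdot 30 - \frac{1}{-85} \left(-157\right) = 3450 - \left(- \frac{1}{85}\right) \left(-157\right) = 3450 - \frac{157}{85} = \frac{293093}{85}$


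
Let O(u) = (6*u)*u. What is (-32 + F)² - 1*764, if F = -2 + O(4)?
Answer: 3080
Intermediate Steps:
O(u) = 6*u²
F = 94 (F = -2 + 6*4² = -2 + 6*16 = -2 + 96 = 94)
(-32 + F)² - 1*764 = (-32 + 94)² - 1*764 = 62² - 764 = 3844 - 764 = 3080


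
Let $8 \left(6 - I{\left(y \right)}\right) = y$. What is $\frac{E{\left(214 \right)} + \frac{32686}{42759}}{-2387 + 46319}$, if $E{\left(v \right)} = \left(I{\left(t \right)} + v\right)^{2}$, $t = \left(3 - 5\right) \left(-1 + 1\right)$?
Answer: $\frac{1034784143}{939244194} \approx 1.1017$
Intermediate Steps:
$t = 0$ ($t = \left(-2\right) 0 = 0$)
$I{\left(y \right)} = 6 - \frac{y}{8}$
$E{\left(v \right)} = \left(6 + v\right)^{2}$ ($E{\left(v \right)} = \left(\left(6 - 0\right) + v\right)^{2} = \left(\left(6 + 0\right) + v\right)^{2} = \left(6 + v\right)^{2}$)
$\frac{E{\left(214 \right)} + \frac{32686}{42759}}{-2387 + 46319} = \frac{\left(6 + 214\right)^{2} + \frac{32686}{42759}}{-2387 + 46319} = \frac{220^{2} + 32686 \cdot \frac{1}{42759}}{43932} = \left(48400 + \frac{32686}{42759}\right) \frac{1}{43932} = \frac{2069568286}{42759} \cdot \frac{1}{43932} = \frac{1034784143}{939244194}$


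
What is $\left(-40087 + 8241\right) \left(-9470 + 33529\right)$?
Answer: $-766182914$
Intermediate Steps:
$\left(-40087 + 8241\right) \left(-9470 + 33529\right) = \left(-31846\right) 24059 = -766182914$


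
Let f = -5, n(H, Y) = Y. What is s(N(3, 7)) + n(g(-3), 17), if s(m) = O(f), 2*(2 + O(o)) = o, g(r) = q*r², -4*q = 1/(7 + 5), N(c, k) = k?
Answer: 25/2 ≈ 12.500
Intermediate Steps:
q = -1/48 (q = -1/(4*(7 + 5)) = -¼/12 = -¼*1/12 = -1/48 ≈ -0.020833)
g(r) = -r²/48
O(o) = -2 + o/2
s(m) = -9/2 (s(m) = -2 + (½)*(-5) = -2 - 5/2 = -9/2)
s(N(3, 7)) + n(g(-3), 17) = -9/2 + 17 = 25/2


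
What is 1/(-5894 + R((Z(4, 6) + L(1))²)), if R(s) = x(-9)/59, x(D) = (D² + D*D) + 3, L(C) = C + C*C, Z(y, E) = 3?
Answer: -59/347581 ≈ -0.00016974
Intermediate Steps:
L(C) = C + C²
x(D) = 3 + 2*D² (x(D) = (D² + D²) + 3 = 2*D² + 3 = 3 + 2*D²)
R(s) = 165/59 (R(s) = (3 + 2*(-9)²)/59 = (3 + 2*81)*(1/59) = (3 + 162)*(1/59) = 165*(1/59) = 165/59)
1/(-5894 + R((Z(4, 6) + L(1))²)) = 1/(-5894 + 165/59) = 1/(-347581/59) = -59/347581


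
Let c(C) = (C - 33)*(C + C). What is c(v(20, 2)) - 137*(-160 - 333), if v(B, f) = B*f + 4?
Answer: 68509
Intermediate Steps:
v(B, f) = 4 + B*f
c(C) = 2*C*(-33 + C) (c(C) = (-33 + C)*(2*C) = 2*C*(-33 + C))
c(v(20, 2)) - 137*(-160 - 333) = 2*(4 + 20*2)*(-33 + (4 + 20*2)) - 137*(-160 - 333) = 2*(4 + 40)*(-33 + (4 + 40)) - 137*(-493) = 2*44*(-33 + 44) - 1*(-67541) = 2*44*11 + 67541 = 968 + 67541 = 68509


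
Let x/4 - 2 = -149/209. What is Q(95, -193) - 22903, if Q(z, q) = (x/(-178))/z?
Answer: -40471777323/1767095 ≈ -22903.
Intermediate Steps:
x = 1076/209 (x = 8 + 4*(-149/209) = 8 - 596/209 = 1076/209 ≈ 5.1483)
Q(z, q) = -538/(18601*z) (Q(z, q) = ((1076/209)/(-178))/z = ((1076/209)*(-1/178))/z = -538/(18601*z))
Q(95, -193) - 22903 = -538/18601/95 - 22903 = -538/18601*1/95 - 22903 = -538/1767095 - 22903 = -40471777323/1767095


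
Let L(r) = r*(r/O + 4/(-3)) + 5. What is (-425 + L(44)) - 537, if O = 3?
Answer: -1111/3 ≈ -370.33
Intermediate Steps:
L(r) = 5 + r*(-4/3 + r/3) (L(r) = r*(r/3 + 4/(-3)) + 5 = r*(r*(⅓) + 4*(-⅓)) + 5 = r*(r/3 - 4/3) + 5 = r*(-4/3 + r/3) + 5 = 5 + r*(-4/3 + r/3))
(-425 + L(44)) - 537 = (-425 + (5 - 4/3*44 + (⅓)*44²)) - 537 = (-425 + (5 - 176/3 + (⅓)*1936)) - 537 = (-425 + (5 - 176/3 + 1936/3)) - 537 = (-425 + 1775/3) - 537 = 500/3 - 537 = -1111/3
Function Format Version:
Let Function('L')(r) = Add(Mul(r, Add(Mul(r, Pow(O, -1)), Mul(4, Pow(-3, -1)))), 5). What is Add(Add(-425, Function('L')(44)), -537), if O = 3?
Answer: Rational(-1111, 3) ≈ -370.33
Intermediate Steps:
Function('L')(r) = Add(5, Mul(r, Add(Rational(-4, 3), Mul(Rational(1, 3), r)))) (Function('L')(r) = Add(Mul(r, Add(Mul(r, Pow(3, -1)), Mul(4, Pow(-3, -1)))), 5) = Add(Mul(r, Add(Mul(r, Rational(1, 3)), Mul(4, Rational(-1, 3)))), 5) = Add(Mul(r, Add(Mul(Rational(1, 3), r), Rational(-4, 3))), 5) = Add(Mul(r, Add(Rational(-4, 3), Mul(Rational(1, 3), r))), 5) = Add(5, Mul(r, Add(Rational(-4, 3), Mul(Rational(1, 3), r)))))
Add(Add(-425, Function('L')(44)), -537) = Add(Add(-425, Add(5, Mul(Rational(-4, 3), 44), Mul(Rational(1, 3), Pow(44, 2)))), -537) = Add(Add(-425, Add(5, Rational(-176, 3), Mul(Rational(1, 3), 1936))), -537) = Add(Add(-425, Add(5, Rational(-176, 3), Rational(1936, 3))), -537) = Add(Add(-425, Rational(1775, 3)), -537) = Add(Rational(500, 3), -537) = Rational(-1111, 3)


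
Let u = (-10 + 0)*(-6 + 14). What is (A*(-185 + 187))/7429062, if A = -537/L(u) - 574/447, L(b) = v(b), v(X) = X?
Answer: 194119/132831628560 ≈ 1.4614e-6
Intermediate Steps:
u = -80 (u = -10*8 = -80)
L(b) = b
A = 194119/35760 (A = -537/(-80) - 574/447 = -537*(-1/80) - 574*1/447 = 537/80 - 574/447 = 194119/35760 ≈ 5.4284)
(A*(-185 + 187))/7429062 = (194119*(-185 + 187)/35760)/7429062 = ((194119/35760)*2)*(1/7429062) = (194119/17880)*(1/7429062) = 194119/132831628560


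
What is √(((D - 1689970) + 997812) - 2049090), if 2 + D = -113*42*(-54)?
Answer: I*√2484966 ≈ 1576.4*I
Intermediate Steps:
D = 256282 (D = -2 - 113*42*(-54) = -2 - 4746*(-54) = -2 + 256284 = 256282)
√(((D - 1689970) + 997812) - 2049090) = √(((256282 - 1689970) + 997812) - 2049090) = √((-1433688 + 997812) - 2049090) = √(-435876 - 2049090) = √(-2484966) = I*√2484966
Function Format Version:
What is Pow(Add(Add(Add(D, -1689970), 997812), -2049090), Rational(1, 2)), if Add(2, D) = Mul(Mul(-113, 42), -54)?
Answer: Mul(I, Pow(2484966, Rational(1, 2))) ≈ Mul(1576.4, I)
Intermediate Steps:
D = 256282 (D = Add(-2, Mul(Mul(-113, 42), -54)) = Add(-2, Mul(-4746, -54)) = Add(-2, 256284) = 256282)
Pow(Add(Add(Add(D, -1689970), 997812), -2049090), Rational(1, 2)) = Pow(Add(Add(Add(256282, -1689970), 997812), -2049090), Rational(1, 2)) = Pow(Add(Add(-1433688, 997812), -2049090), Rational(1, 2)) = Pow(Add(-435876, -2049090), Rational(1, 2)) = Pow(-2484966, Rational(1, 2)) = Mul(I, Pow(2484966, Rational(1, 2)))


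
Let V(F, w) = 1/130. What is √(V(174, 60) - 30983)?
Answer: I*√523612570/130 ≈ 176.02*I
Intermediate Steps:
V(F, w) = 1/130
√(V(174, 60) - 30983) = √(1/130 - 30983) = √(-4027789/130) = I*√523612570/130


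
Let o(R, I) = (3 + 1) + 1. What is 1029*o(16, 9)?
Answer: 5145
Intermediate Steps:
o(R, I) = 5 (o(R, I) = 4 + 1 = 5)
1029*o(16, 9) = 1029*5 = 5145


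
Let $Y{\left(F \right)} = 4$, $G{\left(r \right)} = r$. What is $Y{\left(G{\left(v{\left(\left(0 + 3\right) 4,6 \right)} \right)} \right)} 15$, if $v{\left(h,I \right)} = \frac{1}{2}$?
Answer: $60$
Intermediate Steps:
$v{\left(h,I \right)} = \frac{1}{2}$
$Y{\left(G{\left(v{\left(\left(0 + 3\right) 4,6 \right)} \right)} \right)} 15 = 4 \cdot 15 = 60$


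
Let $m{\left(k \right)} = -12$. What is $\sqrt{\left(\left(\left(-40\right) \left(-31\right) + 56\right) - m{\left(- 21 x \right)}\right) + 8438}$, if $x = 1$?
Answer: $\sqrt{9746} \approx 98.722$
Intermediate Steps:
$\sqrt{\left(\left(\left(-40\right) \left(-31\right) + 56\right) - m{\left(- 21 x \right)}\right) + 8438} = \sqrt{\left(\left(\left(-40\right) \left(-31\right) + 56\right) - -12\right) + 8438} = \sqrt{\left(\left(1240 + 56\right) + 12\right) + 8438} = \sqrt{\left(1296 + 12\right) + 8438} = \sqrt{1308 + 8438} = \sqrt{9746}$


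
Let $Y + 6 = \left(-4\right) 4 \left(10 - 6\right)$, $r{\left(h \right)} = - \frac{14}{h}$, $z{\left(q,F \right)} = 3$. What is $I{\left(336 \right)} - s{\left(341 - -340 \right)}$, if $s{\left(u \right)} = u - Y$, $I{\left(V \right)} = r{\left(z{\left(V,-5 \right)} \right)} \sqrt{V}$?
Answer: $-751 - \frac{56 \sqrt{21}}{3} \approx -836.54$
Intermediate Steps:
$I{\left(V \right)} = - \frac{14 \sqrt{V}}{3}$ ($I{\left(V \right)} = - \frac{14}{3} \sqrt{V} = \left(-14\right) \frac{1}{3} \sqrt{V} = - \frac{14 \sqrt{V}}{3}$)
$Y = -70$ ($Y = -6 + \left(-4\right) 4 \left(10 - 6\right) = -6 - 64 = -70$)
$s{\left(u \right)} = 70 + u$ ($s{\left(u \right)} = u - -70 = u + 70 = 70 + u$)
$I{\left(336 \right)} - s{\left(341 - -340 \right)} = - \frac{14 \sqrt{336}}{3} - \left(70 + \left(341 - -340\right)\right) = - \frac{14 \cdot 4 \sqrt{21}}{3} - \left(70 + \left(341 + 340\right)\right) = - \frac{56 \sqrt{21}}{3} - \left(70 + 681\right) = - \frac{56 \sqrt{21}}{3} - 751 = -751 - \frac{56 \sqrt{21}}{3}$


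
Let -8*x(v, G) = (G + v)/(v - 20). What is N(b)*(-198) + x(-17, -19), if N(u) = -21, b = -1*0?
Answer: 307683/74 ≈ 4157.9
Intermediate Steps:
x(v, G) = -(G + v)/(8*(-20 + v)) (x(v, G) = -(G + v)/(8*(v - 20)) = -(G + v)/(8*(-20 + v)))
b = 0
N(b)*(-198) + x(-17, -19) = -21*(-198) + (-1*(-19) - 1*(-17))/(8*(-20 - 17)) = 4158 + (⅛)*(19 + 17)/(-37) = 4158 + (⅛)*(-1/37)*36 = 4158 - 9/74 = 307683/74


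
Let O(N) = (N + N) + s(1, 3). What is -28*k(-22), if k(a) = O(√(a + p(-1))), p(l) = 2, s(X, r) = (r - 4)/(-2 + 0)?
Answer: -14 - 112*I*√5 ≈ -14.0 - 250.44*I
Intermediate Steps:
s(X, r) = 2 - r/2 (s(X, r) = (-4 + r)/(-2) = (-4 + r)*(-½) = 2 - r/2)
O(N) = ½ + 2*N (O(N) = (N + N) + (2 - ½*3) = 2*N + (2 - 3/2) = 2*N + ½ = ½ + 2*N)
k(a) = ½ + 2*√(2 + a) (k(a) = ½ + 2*√(a + 2) = ½ + 2*√(2 + a))
-28*k(-22) = -28*(½ + 2*√(2 - 22)) = -28*(½ + 2*√(-20)) = -28*(½ + 2*(2*I*√5)) = -28*(½ + 4*I*√5) = -14 - 112*I*√5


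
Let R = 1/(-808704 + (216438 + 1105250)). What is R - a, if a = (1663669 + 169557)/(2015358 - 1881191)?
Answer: -940415472217/68825524328 ≈ -13.664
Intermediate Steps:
R = 1/512984 (R = 1/(-808704 + 1321688) = 1/512984 ≈ 1.9494e-6)
a = 1833226/134167 ≈ 13.664
R - a = 1/512984 - 1*1833226/134167 = 1/512984 - 1833226/134167 = -940415472217/68825524328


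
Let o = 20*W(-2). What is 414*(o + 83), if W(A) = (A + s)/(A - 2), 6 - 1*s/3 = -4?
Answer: -23598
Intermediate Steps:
s = 30 (s = 18 - 3*(-4) = 18 + 12 = 30)
W(A) = (30 + A)/(-2 + A) (W(A) = (A + 30)/(A - 2) = (30 + A)/(-2 + A))
o = -140 (o = 20*((30 - 2)/(-2 - 2)) = 20*(28/(-4)) = 20*(-1/4*28) = 20*(-7) = -140)
414*(o + 83) = 414*(-140 + 83) = 414*(-57) = -23598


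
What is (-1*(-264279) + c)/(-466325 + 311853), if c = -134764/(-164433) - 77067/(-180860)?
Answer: -7859523353409071/4593897240843360 ≈ -1.7109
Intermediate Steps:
c = 37045775051/29739352380 (c = -134764*(-1/164433) - 77067*(-1/180860) = 134764/164433 + 77067/180860 = 37045775051/29739352380 ≈ 1.2457)
(-1*(-264279) + c)/(-466325 + 311853) = (-1*(-264279) + 37045775051/29739352380)/(-466325 + 311853) = (264279 + 37045775051/29739352380)/(-154472) = (7859523353409071/29739352380)*(-1/154472) = -7859523353409071/4593897240843360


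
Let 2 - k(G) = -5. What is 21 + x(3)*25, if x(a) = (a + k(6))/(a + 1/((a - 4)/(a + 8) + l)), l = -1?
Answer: 141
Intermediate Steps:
k(G) = 7 (k(G) = 2 - 1*(-5) = 2 + 5 = 7)
x(a) = (7 + a)/(a + 1/(-1 + (-4 + a)/(8 + a))) (x(a) = (a + 7)/(a + 1/((a - 4)/(a + 8) - 1)) = (7 + a)/(a + 1/((-4 + a)/(8 + a) - 1)) = (7 + a)/(a + 1/(-1 + (-4 + a)/(8 + a))))
21 + x(3)*25 = 21 + (12*(7 + 3)/(-8 + 11*3))*25 = 21 + (12*10/(-8 + 33))*25 = 21 + (12*10/25)*25 = 21 + (12*(1/25)*10)*25 = 21 + (24/5)*25 = 21 + 120 = 141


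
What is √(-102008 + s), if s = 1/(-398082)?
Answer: 13*I*√95651681564946/398082 ≈ 319.39*I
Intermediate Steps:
s = -1/398082 ≈ -2.5120e-6
√(-102008 + s) = √(-102008 - 1/398082) = √(-40607548657/398082) = 13*I*√95651681564946/398082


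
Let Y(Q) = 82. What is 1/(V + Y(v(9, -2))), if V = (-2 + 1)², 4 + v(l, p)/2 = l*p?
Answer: 1/83 ≈ 0.012048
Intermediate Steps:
v(l, p) = -8 + 2*l*p (v(l, p) = -8 + 2*(l*p) = -8 + 2*l*p)
V = 1 (V = (-1)² = 1)
1/(V + Y(v(9, -2))) = 1/(1 + 82) = 1/83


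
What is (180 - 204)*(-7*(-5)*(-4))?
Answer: 3360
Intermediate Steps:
(180 - 204)*(-7*(-5)*(-4)) = -840*(-4) = -24*(-140) = 3360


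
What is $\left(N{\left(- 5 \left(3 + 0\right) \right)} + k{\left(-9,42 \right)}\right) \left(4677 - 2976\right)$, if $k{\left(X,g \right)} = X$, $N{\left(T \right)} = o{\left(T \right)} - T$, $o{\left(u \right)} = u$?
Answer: $-15309$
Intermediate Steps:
$N{\left(T \right)} = 0$ ($N{\left(T \right)} = T - T = 0$)
$\left(N{\left(- 5 \left(3 + 0\right) \right)} + k{\left(-9,42 \right)}\right) \left(4677 - 2976\right) = \left(0 - 9\right) \left(4677 - 2976\right) = \left(-9\right) 1701 = -15309$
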